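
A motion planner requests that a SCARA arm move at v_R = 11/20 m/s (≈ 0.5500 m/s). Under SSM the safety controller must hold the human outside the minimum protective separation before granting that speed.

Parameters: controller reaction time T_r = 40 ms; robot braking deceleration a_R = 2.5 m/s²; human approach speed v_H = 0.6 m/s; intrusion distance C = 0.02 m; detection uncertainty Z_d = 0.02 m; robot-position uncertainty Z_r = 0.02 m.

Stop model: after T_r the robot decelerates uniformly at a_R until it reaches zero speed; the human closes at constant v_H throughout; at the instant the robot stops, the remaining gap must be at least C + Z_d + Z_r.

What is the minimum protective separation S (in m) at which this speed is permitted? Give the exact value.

stop time T_s = (11/20)/(5/2) = 0.2200 s
reaction-phase robot travel = 0.5500·0.0400 = 0.0220 m
braking distance = 0.5500²/(2·2.5000) = 0.0605 m
human closes 0.6000·0.2600 = 0.1560 m
residual clearance needed = 0.0200+0.0200+0.0200 = 0.0600 m
S_min ≈ 0.0220+0.0605+0.1560+0.0600  ⇒  S_min = 597/2000 m

S_min = 597/2000 m = 0.2985 m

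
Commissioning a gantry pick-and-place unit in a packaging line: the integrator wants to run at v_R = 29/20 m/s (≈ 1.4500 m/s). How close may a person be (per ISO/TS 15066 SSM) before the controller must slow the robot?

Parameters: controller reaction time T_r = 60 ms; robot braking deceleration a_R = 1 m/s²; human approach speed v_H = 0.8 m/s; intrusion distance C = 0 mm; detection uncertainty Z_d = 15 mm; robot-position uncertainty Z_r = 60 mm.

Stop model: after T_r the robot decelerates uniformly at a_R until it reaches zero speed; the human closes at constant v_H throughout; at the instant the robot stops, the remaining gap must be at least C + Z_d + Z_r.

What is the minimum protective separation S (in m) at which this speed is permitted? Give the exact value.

braking lasts T_s = (29/20)/1 = 1.4500 s
robot covers v_R·T_r = 1.4500·0.0600 = 0.0870 m before braking
braking distance = 1.4500²/(2·1.0000) = 1.0513 m
person approaches 0.8000·(0.0600+1.4500) = 1.2080 m
C+Z_d+Z_r = 0.0000+0.0150+0.0600 = 0.0750 m
S_min ≈ 0.0870+1.0513+1.2080+0.0750  ⇒  S_min = 1937/800 m

S_min = 1937/800 m = 2.4213 m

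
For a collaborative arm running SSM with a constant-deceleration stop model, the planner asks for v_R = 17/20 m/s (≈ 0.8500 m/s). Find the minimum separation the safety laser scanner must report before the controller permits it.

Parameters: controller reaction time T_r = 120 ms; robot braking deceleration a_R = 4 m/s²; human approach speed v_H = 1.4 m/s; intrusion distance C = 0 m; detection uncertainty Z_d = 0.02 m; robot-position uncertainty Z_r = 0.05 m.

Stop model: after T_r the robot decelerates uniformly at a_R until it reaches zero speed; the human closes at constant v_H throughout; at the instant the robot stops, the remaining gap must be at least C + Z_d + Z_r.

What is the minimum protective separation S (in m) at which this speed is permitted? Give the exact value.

S_min = 2329/3200 m = 0.7278 m

T_s = v_R/a_R = (17/20)/4 = 0.2125 s
robot in T_r: 0.8500·0.1200 = 0.1020 m
robot under decel: 0.8500²/(2·4.0000) = 0.0903 m
human over T_r+T_s: 1.4000·(0.1200+0.2125) = 0.4655 m
margins: 0.0000+0.0200+0.0500 = 0.0700 m
S_min ≈ 0.1020+0.0903+0.4655+0.0700  ⇒  S_min = 2329/3200 m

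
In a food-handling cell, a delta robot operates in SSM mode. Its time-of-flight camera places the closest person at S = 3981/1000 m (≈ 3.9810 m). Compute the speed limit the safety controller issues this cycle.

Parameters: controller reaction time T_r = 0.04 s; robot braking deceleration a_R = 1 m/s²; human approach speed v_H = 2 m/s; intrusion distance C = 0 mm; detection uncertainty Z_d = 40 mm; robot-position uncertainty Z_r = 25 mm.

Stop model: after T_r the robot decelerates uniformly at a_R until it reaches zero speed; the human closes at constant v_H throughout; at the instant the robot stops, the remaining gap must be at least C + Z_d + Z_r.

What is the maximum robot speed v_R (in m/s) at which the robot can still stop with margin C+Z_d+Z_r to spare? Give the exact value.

at the boundary: (1/2)·v² + (51/25)·v + (-959/250) = 0
  disc = (51/25)² − 4·(1/2)·(-959/250) = 7396/625 ; √disc = 86/25
  v_R = (−(51/25) + 86/25) / (2·(1/2)) = 7/5 m/s
check:
stop time T_s = (7/5)/1 = 1.4000 s
reaction-phase robot travel = 1.4000·0.0400 = 0.0560 m
robot under decel: 1.4000²/(2·1.0000) = 0.9800 m
person approaches 2.0000·(0.0400+1.4000) = 2.8800 m
C+Z_d+Z_r = 0.0000+0.0400+0.0250 = 0.0650 m
sum ≈ 0.0560+0.9800+2.8800+0.0650 ≈ 3.9810 m = S ✓

v_R_max = 7/5 m/s = 1.4000 m/s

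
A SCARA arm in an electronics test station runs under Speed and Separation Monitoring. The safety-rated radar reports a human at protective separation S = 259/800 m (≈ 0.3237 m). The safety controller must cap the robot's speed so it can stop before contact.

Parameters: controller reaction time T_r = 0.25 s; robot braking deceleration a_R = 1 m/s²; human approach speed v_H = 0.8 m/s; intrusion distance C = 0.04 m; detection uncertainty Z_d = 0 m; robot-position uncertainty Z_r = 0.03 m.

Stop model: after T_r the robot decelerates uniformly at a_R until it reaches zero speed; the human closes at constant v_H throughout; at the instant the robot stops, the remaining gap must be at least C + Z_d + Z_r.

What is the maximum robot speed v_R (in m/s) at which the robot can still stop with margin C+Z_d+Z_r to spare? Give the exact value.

quadratic (1/2)·v² + (21/20)·v + (-43/800) = 0
  disc = (21/20)² − 4·(1/2)·(-43/800) = 121/100 ; √disc = 11/10
  v_R = (−(21/20) + 11/10) / (2·(1/2)) = 1/20 m/s
check:
braking lasts T_s = (1/20)/1 = 0.0500 s
robot in T_r: 0.0500·0.2500 = 0.0125 m
braking distance = 0.0500²/(2·1.0000) = 0.0013 m
person approaches 0.8000·(0.2500+0.0500) = 0.2400 m
residual clearance needed = 0.0400+0.0000+0.0300 = 0.0700 m
sum ≈ 0.0125+0.0013+0.2400+0.0700 ≈ 0.3237 m = S ✓

v_R_max = 1/20 m/s = 0.0500 m/s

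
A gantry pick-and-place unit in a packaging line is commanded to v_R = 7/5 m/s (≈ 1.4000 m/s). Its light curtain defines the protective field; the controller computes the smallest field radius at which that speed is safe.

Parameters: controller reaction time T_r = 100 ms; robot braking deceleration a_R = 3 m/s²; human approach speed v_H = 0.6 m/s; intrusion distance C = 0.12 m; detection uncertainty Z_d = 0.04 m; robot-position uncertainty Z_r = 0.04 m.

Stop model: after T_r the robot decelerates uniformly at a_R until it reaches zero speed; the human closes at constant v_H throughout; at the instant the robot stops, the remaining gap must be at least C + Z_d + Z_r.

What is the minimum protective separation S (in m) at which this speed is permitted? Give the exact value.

braking lasts T_s = (7/5)/3 = 0.4667 s
robot covers v_R·T_r = 1.4000·0.1000 = 0.1400 m before braking
robot under decel: 1.4000²/(2·3.0000) = 0.3267 m
human over T_r+T_s: 0.6000·(0.1000+0.4667) = 0.3400 m
residual clearance needed = 0.1200+0.0400+0.0400 = 0.2000 m
S_min ≈ 0.1400+0.3267+0.3400+0.2000  ⇒  S_min = 151/150 m

S_min = 151/150 m = 1.0067 m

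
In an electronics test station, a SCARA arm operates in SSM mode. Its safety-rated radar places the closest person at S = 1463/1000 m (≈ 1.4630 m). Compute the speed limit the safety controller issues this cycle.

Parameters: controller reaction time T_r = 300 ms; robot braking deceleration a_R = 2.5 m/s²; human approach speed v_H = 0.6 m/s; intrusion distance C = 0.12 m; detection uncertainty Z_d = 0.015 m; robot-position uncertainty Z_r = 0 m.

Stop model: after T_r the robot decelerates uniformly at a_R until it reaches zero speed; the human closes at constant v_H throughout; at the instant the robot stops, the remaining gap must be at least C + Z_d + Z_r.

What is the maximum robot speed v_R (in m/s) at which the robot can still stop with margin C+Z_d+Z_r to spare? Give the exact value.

quadratic (1/5)·v² + (27/50)·v + (-287/250) = 0
  disc = (27/50)² − 4·(1/5)·(-287/250) = 121/100 ; √disc = 11/10
  v_R = (−(27/50) + 11/10) / (2·(1/5)) = 7/5 m/s
check:
braking lasts T_s = (7/5)/(5/2) = 0.5600 s
robot in T_r: 1.4000·0.3000 = 0.4200 m
robot covers 1.4000·0.5600 − ½·2.5000·0.5600² = 0.3920 m while stopping
human over T_r+T_s: 0.6000·(0.3000+0.5600) = 0.5160 m
C+Z_d+Z_r = 0.1200+0.0150+0.0000 = 0.1350 m
sum ≈ 0.4200+0.3920+0.5160+0.1350 ≈ 1.4630 m = S ✓

v_R_max = 7/5 m/s = 1.4000 m/s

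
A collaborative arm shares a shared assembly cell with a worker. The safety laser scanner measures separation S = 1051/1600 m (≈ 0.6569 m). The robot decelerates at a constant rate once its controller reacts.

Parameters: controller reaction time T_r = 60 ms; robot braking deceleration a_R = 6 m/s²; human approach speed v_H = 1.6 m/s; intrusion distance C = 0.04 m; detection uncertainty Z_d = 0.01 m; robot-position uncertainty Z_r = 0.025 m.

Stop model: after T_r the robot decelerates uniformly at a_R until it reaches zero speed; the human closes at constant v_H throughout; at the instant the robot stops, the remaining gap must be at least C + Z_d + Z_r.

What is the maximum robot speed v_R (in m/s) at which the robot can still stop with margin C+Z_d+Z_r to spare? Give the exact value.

collect terms ⇒ (1/12)·v_R² + (49/150)·v_R + (-3887/8000) = 0
  disc = (49/150)² − 4·(1/12)·(-3887/8000) = 96721/360000 ; √disc = 311/600
  v_R = (−(49/150) + 311/600) / (2·(1/12)) = 23/20 m/s
check:
T_s = v_R/a_R = (23/20)/6 = 0.1917 s
robot covers v_R·T_r = 1.1500·0.0600 = 0.0690 m before braking
braking distance = 1.1500²/(2·6.0000) = 0.1102 m
human closes 1.6000·0.2517 = 0.4027 m
margins: 0.0400+0.0100+0.0250 = 0.0750 m
sum ≈ 0.0690+0.1102+0.4027+0.0750 ≈ 0.6569 m = S ✓

v_R_max = 23/20 m/s = 1.1500 m/s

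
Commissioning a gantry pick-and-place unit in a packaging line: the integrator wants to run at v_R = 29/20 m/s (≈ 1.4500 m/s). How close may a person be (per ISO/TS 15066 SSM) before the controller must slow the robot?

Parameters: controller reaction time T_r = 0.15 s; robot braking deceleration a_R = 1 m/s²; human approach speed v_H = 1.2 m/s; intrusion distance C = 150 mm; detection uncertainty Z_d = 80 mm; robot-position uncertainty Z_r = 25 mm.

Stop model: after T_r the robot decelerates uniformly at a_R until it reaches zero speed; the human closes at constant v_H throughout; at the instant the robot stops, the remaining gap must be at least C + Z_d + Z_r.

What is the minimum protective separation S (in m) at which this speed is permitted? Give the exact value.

braking lasts T_s = (29/20)/1 = 1.4500 s
robot covers v_R·T_r = 1.4500·0.1500 = 0.2175 m before braking
robot covers 1.4500·1.4500 − ½·1.0000·1.4500² = 1.0513 m while stopping
human over T_r+T_s: 1.2000·(0.1500+1.4500) = 1.9200 m
residual clearance needed = 0.1500+0.0800+0.0250 = 0.2550 m
S_min ≈ 0.2175+1.0513+1.9200+0.2550  ⇒  S_min = 551/160 m

S_min = 551/160 m = 3.4438 m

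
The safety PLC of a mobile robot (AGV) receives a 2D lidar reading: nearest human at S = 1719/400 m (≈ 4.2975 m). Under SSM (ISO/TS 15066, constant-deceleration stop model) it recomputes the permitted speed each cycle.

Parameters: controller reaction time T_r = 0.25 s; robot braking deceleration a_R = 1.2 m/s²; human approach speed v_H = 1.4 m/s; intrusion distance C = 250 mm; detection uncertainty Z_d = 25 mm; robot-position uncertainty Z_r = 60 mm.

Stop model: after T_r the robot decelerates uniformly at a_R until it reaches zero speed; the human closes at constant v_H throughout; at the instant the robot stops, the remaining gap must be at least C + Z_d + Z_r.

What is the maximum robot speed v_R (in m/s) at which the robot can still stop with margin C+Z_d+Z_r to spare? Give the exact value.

v_R_max = 17/10 m/s = 1.7000 m/s

collect terms ⇒ (5/12)·v_R² + (17/12)·v_R + (-289/80) = 0
  disc = (17/12)² − 4·(5/12)·(-289/80) = 289/36 ; √disc = 17/6
  v_R = (−(17/12) + 17/6) / (2·(5/12)) = 17/10 m/s
check:
stop time T_s = (17/10)/(6/5) = 1.4167 s
robot covers v_R·T_r = 1.7000·0.2500 = 0.4250 m before braking
robot under decel: 1.7000²/(2·1.2000) = 1.2042 m
person approaches 1.4000·(0.2500+1.4167) = 2.3333 m
margins: 0.2500+0.0250+0.0600 = 0.3350 m
sum ≈ 0.4250+1.2042+2.3333+0.3350 ≈ 4.2975 m = S ✓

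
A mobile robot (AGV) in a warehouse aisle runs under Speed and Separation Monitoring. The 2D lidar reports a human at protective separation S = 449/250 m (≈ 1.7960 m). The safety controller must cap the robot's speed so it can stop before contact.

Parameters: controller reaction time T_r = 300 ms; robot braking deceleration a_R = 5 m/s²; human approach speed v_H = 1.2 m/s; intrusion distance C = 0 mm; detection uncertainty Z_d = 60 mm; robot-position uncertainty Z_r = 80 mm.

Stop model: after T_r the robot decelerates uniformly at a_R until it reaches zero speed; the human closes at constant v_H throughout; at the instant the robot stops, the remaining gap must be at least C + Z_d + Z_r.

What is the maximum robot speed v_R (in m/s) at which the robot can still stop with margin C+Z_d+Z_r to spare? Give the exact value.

collect terms ⇒ (1/10)·v_R² + (27/50)·v_R + (-162/125) = 0
  disc = (27/50)² − 4·(1/10)·(-162/125) = 81/100 ; √disc = 9/10
  v_R = (−(27/50) + 9/10) / (2·(1/10)) = 9/5 m/s
check:
braking lasts T_s = (9/5)/5 = 0.3600 s
reaction-phase robot travel = 1.8000·0.3000 = 0.5400 m
braking distance = 1.8000²/(2·5.0000) = 0.3240 m
human closes 1.2000·0.6600 = 0.7920 m
margins: 0.0000+0.0600+0.0800 = 0.1400 m
sum ≈ 0.5400+0.3240+0.7920+0.1400 ≈ 1.7960 m = S ✓

v_R_max = 9/5 m/s = 1.8000 m/s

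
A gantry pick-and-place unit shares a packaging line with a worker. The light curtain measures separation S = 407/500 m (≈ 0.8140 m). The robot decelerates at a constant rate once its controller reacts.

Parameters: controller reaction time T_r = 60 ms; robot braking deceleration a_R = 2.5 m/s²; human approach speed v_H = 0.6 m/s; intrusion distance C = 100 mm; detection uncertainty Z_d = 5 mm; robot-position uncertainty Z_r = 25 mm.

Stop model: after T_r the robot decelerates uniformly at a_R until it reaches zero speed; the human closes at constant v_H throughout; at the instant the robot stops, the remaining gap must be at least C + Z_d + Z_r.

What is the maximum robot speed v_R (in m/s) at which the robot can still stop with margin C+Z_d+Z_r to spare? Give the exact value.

at the boundary: (1/5)·v² + (3/10)·v + (-81/125) = 0
  disc = (3/10)² − 4·(1/5)·(-81/125) = 1521/2500 ; √disc = 39/50
  v_R = (−(3/10) + 39/50) / (2·(1/5)) = 6/5 m/s
check:
braking lasts T_s = (6/5)/(5/2) = 0.4800 s
robot covers v_R·T_r = 1.2000·0.0600 = 0.0720 m before braking
robot covers 1.2000·0.4800 − ½·2.5000·0.4800² = 0.2880 m while stopping
person approaches 0.6000·(0.0600+0.4800) = 0.3240 m
C+Z_d+Z_r = 0.1000+0.0050+0.0250 = 0.1300 m
sum ≈ 0.0720+0.2880+0.3240+0.1300 ≈ 0.8140 m = S ✓

v_R_max = 6/5 m/s = 1.2000 m/s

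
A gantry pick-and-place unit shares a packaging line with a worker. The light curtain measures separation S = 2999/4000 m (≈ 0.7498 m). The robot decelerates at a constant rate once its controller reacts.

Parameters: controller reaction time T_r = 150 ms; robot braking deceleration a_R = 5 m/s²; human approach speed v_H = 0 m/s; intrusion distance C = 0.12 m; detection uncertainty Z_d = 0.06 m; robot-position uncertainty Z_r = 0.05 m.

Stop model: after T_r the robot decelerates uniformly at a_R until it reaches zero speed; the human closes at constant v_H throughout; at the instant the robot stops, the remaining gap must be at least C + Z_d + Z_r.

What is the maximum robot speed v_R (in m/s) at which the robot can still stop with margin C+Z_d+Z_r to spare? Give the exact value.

v_R_max = 33/20 m/s = 1.6500 m/s

collect terms ⇒ (1/10)·v_R² + (3/20)·v_R + (-2079/4000) = 0
  disc = (3/20)² − 4·(1/10)·(-2079/4000) = 144/625 ; √disc = 12/25
  v_R = (−(3/20) + 12/25) / (2·(1/10)) = 33/20 m/s
check:
stop time T_s = (33/20)/5 = 0.3300 s
robot covers v_R·T_r = 1.6500·0.1500 = 0.2475 m before braking
robot covers 1.6500·0.3300 − ½·5.0000·0.3300² = 0.2722 m while stopping
human closes 0.0000·0.4800 = 0.0000 m
C+Z_d+Z_r = 0.1200+0.0600+0.0500 = 0.2300 m
sum ≈ 0.2475+0.2722+0.0000+0.2300 ≈ 0.7498 m = S ✓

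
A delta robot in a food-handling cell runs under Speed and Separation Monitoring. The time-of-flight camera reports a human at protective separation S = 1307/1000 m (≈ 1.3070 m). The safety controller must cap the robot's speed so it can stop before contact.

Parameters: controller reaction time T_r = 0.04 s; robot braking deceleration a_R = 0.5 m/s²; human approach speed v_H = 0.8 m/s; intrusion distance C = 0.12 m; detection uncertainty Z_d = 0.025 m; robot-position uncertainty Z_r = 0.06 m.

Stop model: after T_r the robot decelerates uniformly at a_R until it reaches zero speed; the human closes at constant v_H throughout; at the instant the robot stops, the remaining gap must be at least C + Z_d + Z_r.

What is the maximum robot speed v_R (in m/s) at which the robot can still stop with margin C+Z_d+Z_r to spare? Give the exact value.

quadratic (1)·v² + (41/25)·v + (-107/100) = 0
  disc = (41/25)² − 4·(1)·(-107/100) = 4356/625 ; √disc = 66/25
  v_R = (−(41/25) + 66/25) / (2·(1)) = 1/2 m/s
check:
T_s = v_R/a_R = (1/2)/(1/2) = 1.0000 s
reaction-phase robot travel = 0.5000·0.0400 = 0.0200 m
braking distance = 0.5000²/(2·0.5000) = 0.2500 m
person approaches 0.8000·(0.0400+1.0000) = 0.8320 m
residual clearance needed = 0.1200+0.0250+0.0600 = 0.2050 m
sum ≈ 0.0200+0.2500+0.8320+0.2050 ≈ 1.3070 m = S ✓

v_R_max = 1/2 m/s = 0.5000 m/s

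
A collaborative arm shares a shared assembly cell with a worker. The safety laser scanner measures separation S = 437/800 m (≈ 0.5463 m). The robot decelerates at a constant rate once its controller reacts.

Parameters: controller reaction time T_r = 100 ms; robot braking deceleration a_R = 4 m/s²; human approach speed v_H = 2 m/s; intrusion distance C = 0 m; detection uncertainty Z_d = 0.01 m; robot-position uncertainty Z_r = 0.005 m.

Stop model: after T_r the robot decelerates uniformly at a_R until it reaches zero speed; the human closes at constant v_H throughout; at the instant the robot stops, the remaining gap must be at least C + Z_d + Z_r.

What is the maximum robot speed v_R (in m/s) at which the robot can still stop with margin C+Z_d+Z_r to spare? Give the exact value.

v_R_max = 1/2 m/s = 0.5000 m/s

at the boundary: (1/8)·v² + (3/5)·v + (-53/160) = 0
  disc = (3/5)² − 4·(1/8)·(-53/160) = 841/1600 ; √disc = 29/40
  v_R = (−(3/5) + 29/40) / (2·(1/8)) = 1/2 m/s
check:
T_s = v_R/a_R = (1/2)/4 = 0.1250 s
reaction-phase robot travel = 0.5000·0.1000 = 0.0500 m
robot covers 0.5000·0.1250 − ½·4.0000·0.1250² = 0.0312 m while stopping
human closes 2.0000·0.2250 = 0.4500 m
residual clearance needed = 0.0000+0.0100+0.0050 = 0.0150 m
sum ≈ 0.0500+0.0312+0.4500+0.0150 ≈ 0.5463 m = S ✓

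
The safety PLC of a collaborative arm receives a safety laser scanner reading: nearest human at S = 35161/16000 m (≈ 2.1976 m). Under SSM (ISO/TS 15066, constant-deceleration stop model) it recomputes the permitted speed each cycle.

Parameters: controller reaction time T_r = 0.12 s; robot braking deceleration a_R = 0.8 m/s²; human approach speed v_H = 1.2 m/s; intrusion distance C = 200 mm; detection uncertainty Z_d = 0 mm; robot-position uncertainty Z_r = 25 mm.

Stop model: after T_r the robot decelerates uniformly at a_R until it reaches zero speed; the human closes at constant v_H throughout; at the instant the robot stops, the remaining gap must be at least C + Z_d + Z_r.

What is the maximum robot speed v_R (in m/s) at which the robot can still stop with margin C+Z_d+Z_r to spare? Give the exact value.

v_R_max = 17/20 m/s = 0.8500 m/s

at the boundary: (5/8)·v² + (81/50)·v + (-29257/16000) = 0
  disc = (81/50)² − 4·(5/8)·(-29257/16000) = 1151329/160000 ; √disc = 1073/400
  v_R = (−(81/50) + 1073/400) / (2·(5/8)) = 17/20 m/s
check:
T_s = v_R/a_R = (17/20)/(4/5) = 1.0625 s
robot in T_r: 0.8500·0.1200 = 0.1020 m
robot under decel: 0.8500²/(2·0.8000) = 0.4516 m
human over T_r+T_s: 1.2000·(0.1200+1.0625) = 1.4190 m
margins: 0.2000+0.0000+0.0250 = 0.2250 m
sum ≈ 0.1020+0.4516+1.4190+0.2250 ≈ 2.1976 m = S ✓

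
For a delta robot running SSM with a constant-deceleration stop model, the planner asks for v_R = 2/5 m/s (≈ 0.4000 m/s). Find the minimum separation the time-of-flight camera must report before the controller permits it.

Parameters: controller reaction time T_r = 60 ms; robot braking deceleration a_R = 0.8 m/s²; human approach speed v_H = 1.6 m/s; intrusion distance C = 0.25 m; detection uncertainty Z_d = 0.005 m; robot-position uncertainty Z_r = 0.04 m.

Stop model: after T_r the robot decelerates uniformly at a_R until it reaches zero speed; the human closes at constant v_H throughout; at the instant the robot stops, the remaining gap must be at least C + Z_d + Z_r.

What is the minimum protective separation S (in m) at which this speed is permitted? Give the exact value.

S_min = 263/200 m = 1.3150 m

T_s = v_R/a_R = (2/5)/(4/5) = 0.5000 s
robot covers v_R·T_r = 0.4000·0.0600 = 0.0240 m before braking
robot covers 0.4000·0.5000 − ½·0.8000·0.5000² = 0.1000 m while stopping
human closes 1.6000·0.5600 = 0.8960 m
residual clearance needed = 0.2500+0.0050+0.0400 = 0.2950 m
S_min ≈ 0.0240+0.1000+0.8960+0.2950  ⇒  S_min = 263/200 m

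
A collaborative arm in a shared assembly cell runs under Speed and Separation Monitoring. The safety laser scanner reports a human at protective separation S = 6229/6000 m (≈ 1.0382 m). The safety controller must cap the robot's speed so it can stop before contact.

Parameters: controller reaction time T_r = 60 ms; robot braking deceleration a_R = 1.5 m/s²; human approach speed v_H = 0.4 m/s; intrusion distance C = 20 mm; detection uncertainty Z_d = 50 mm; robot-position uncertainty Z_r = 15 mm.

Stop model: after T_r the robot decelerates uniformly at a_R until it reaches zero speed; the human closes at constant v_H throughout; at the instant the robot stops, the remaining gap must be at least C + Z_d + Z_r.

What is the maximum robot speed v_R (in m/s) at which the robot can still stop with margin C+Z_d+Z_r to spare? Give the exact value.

quadratic (1/3)·v² + (49/150)·v + (-223/240) = 0
  disc = (49/150)² − 4·(1/3)·(-223/240) = 841/625 ; √disc = 29/25
  v_R = (−(49/150) + 29/25) / (2·(1/3)) = 5/4 m/s
check:
T_s = v_R/a_R = (5/4)/(3/2) = 0.8333 s
robot covers v_R·T_r = 1.2500·0.0600 = 0.0750 m before braking
robot under decel: 1.2500²/(2·1.5000) = 0.5208 m
person approaches 0.4000·(0.0600+0.8333) = 0.3573 m
margins: 0.0200+0.0500+0.0150 = 0.0850 m
sum ≈ 0.0750+0.5208+0.3573+0.0850 ≈ 1.0382 m = S ✓

v_R_max = 5/4 m/s = 1.2500 m/s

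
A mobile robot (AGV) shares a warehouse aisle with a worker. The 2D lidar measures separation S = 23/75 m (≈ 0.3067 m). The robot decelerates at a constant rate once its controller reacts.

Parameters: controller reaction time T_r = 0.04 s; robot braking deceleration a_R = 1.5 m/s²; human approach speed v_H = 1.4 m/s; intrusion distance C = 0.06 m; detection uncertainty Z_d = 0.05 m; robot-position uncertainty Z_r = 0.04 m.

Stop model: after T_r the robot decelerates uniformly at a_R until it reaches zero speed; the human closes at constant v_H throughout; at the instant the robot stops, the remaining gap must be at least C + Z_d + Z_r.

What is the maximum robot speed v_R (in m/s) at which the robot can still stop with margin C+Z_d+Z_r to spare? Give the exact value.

v_R_max = 1/10 m/s = 0.1000 m/s

at the boundary: (1/3)·v² + (73/75)·v + (-151/1500) = 0
  disc = (73/75)² − 4·(1/3)·(-151/1500) = 676/625 ; √disc = 26/25
  v_R = (−(73/75) + 26/25) / (2·(1/3)) = 1/10 m/s
check:
braking lasts T_s = (1/10)/(3/2) = 0.0667 s
robot covers v_R·T_r = 0.1000·0.0400 = 0.0040 m before braking
robot under decel: 0.1000²/(2·1.5000) = 0.0033 m
human over T_r+T_s: 1.4000·(0.0400+0.0667) = 0.1493 m
margins: 0.0600+0.0500+0.0400 = 0.1500 m
sum ≈ 0.0040+0.0033+0.1493+0.1500 ≈ 0.3067 m = S ✓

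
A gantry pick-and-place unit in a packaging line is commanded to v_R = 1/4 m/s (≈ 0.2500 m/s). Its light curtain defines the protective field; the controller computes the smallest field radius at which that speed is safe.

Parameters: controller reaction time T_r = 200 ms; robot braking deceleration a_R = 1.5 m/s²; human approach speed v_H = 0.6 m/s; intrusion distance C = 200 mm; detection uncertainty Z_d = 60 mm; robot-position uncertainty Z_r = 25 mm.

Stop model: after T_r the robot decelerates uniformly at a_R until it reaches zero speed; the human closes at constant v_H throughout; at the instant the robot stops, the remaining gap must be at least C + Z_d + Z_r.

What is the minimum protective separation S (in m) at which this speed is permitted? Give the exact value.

T_s = v_R/a_R = (1/4)/(3/2) = 0.1667 s
reaction-phase robot travel = 0.2500·0.2000 = 0.0500 m
robot covers 0.2500·0.1667 − ½·1.5000·0.1667² = 0.0208 m while stopping
human closes 0.6000·0.3667 = 0.2200 m
residual clearance needed = 0.2000+0.0600+0.0250 = 0.2850 m
S_min ≈ 0.0500+0.0208+0.2200+0.2850  ⇒  S_min = 691/1200 m

S_min = 691/1200 m = 0.5758 m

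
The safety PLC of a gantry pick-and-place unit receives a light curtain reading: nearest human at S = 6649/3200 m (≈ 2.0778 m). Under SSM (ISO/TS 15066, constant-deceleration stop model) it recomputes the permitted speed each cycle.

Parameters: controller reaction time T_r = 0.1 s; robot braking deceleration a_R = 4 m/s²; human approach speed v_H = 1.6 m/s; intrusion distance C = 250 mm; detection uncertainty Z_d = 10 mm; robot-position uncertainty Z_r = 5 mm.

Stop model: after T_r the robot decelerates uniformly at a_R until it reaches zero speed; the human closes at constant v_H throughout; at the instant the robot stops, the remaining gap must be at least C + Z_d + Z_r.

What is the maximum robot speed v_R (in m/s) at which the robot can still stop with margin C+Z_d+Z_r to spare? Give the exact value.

at the boundary: (1/8)·v² + (1/2)·v + (-5289/3200) = 0
  disc = (1/2)² − 4·(1/8)·(-5289/3200) = 6889/6400 ; √disc = 83/80
  v_R = (−(1/2) + 83/80) / (2·(1/8)) = 43/20 m/s
check:
T_s = v_R/a_R = (43/20)/4 = 0.5375 s
robot in T_r: 2.1500·0.1000 = 0.2150 m
robot covers 2.1500·0.5375 − ½·4.0000·0.5375² = 0.5778 m while stopping
human over T_r+T_s: 1.6000·(0.1000+0.5375) = 1.0200 m
residual clearance needed = 0.2500+0.0100+0.0050 = 0.2650 m
sum ≈ 0.2150+0.5778+1.0200+0.2650 ≈ 2.0778 m = S ✓

v_R_max = 43/20 m/s = 2.1500 m/s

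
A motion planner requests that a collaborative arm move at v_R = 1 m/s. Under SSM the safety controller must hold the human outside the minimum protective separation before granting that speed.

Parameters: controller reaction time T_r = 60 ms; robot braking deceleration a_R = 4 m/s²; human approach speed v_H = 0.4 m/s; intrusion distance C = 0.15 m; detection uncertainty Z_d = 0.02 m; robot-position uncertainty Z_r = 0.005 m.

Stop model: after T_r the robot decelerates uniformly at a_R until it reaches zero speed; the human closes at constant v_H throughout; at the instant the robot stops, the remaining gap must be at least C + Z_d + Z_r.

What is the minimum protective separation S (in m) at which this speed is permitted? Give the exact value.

S_min = 121/250 m = 0.4840 m

stop time T_s = 1/4 = 0.2500 s
robot in T_r: 1.0000·0.0600 = 0.0600 m
braking distance = 1.0000²/(2·4.0000) = 0.1250 m
human over T_r+T_s: 0.4000·(0.0600+0.2500) = 0.1240 m
residual clearance needed = 0.1500+0.0200+0.0050 = 0.1750 m
S_min ≈ 0.0600+0.1250+0.1240+0.1750  ⇒  S_min = 121/250 m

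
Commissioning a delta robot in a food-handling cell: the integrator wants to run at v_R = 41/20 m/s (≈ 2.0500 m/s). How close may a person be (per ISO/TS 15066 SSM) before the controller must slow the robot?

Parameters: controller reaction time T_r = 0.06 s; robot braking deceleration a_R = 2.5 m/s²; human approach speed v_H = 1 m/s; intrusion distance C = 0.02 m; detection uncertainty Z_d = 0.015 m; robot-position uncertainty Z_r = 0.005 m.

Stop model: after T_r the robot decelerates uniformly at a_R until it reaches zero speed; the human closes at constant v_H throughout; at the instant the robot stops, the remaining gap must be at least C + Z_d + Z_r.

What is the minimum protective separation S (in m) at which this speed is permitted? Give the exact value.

stop time T_s = (41/20)/(5/2) = 0.8200 s
reaction-phase robot travel = 2.0500·0.0600 = 0.1230 m
braking distance = 2.0500²/(2·2.5000) = 0.8405 m
human over T_r+T_s: 1.0000·(0.0600+0.8200) = 0.8800 m
residual clearance needed = 0.0200+0.0150+0.0050 = 0.0400 m
S_min ≈ 0.1230+0.8405+0.8800+0.0400  ⇒  S_min = 3767/2000 m

S_min = 3767/2000 m = 1.8835 m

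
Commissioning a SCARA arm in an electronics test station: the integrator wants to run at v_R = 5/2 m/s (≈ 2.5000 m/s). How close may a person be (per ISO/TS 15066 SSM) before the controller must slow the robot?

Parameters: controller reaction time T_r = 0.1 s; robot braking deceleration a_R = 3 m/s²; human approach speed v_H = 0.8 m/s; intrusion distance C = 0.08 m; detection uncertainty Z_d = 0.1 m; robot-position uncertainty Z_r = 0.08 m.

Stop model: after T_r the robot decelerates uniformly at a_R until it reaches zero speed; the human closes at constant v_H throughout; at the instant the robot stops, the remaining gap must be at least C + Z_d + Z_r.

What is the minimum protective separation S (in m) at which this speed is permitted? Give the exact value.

T_s = v_R/a_R = (5/2)/3 = 0.8333 s
robot in T_r: 2.5000·0.1000 = 0.2500 m
braking distance = 2.5000²/(2·3.0000) = 1.0417 m
person approaches 0.8000·(0.1000+0.8333) = 0.7467 m
margins: 0.0800+0.1000+0.0800 = 0.2600 m
S_min ≈ 0.2500+1.0417+0.7467+0.2600  ⇒  S_min = 1379/600 m

S_min = 1379/600 m = 2.2983 m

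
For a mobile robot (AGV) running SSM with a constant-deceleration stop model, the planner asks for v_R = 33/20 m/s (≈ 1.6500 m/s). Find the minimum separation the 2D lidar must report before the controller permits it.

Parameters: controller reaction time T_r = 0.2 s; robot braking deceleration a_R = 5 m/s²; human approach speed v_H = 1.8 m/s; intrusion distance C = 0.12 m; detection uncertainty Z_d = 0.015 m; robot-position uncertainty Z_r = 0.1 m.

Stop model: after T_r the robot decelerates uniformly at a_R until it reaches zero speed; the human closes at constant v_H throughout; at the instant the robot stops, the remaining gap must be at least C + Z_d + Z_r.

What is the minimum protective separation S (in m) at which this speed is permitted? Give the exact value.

braking lasts T_s = (33/20)/5 = 0.3300 s
reaction-phase robot travel = 1.6500·0.2000 = 0.3300 m
robot covers 1.6500·0.3300 − ½·5.0000·0.3300² = 0.2722 m while stopping
human over T_r+T_s: 1.8000·(0.2000+0.3300) = 0.9540 m
C+Z_d+Z_r = 0.1200+0.0150+0.1000 = 0.2350 m
S_min ≈ 0.3300+0.2722+0.9540+0.2350  ⇒  S_min = 1433/800 m

S_min = 1433/800 m = 1.7913 m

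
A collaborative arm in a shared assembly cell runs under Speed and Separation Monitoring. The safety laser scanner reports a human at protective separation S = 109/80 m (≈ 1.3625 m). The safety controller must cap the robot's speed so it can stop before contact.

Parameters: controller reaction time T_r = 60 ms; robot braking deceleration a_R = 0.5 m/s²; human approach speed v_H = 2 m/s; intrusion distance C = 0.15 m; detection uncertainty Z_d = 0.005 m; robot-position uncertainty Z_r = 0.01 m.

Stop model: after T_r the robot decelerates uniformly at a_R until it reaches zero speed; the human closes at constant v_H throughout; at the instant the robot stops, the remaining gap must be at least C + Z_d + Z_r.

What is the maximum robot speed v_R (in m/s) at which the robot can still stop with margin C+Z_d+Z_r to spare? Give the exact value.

at the boundary: (1)·v² + (203/50)·v + (-431/400) = 0
  disc = (203/50)² − 4·(1)·(-431/400) = 12996/625 ; √disc = 114/25
  v_R = (−(203/50) + 114/25) / (2·(1)) = 1/4 m/s
check:
stop time T_s = (1/4)/(1/2) = 0.5000 s
robot in T_r: 0.2500·0.0600 = 0.0150 m
braking distance = 0.2500²/(2·0.5000) = 0.0625 m
person approaches 2.0000·(0.0600+0.5000) = 1.1200 m
C+Z_d+Z_r = 0.1500+0.0050+0.0100 = 0.1650 m
sum ≈ 0.0150+0.0625+1.1200+0.1650 ≈ 1.3625 m = S ✓

v_R_max = 1/4 m/s = 0.2500 m/s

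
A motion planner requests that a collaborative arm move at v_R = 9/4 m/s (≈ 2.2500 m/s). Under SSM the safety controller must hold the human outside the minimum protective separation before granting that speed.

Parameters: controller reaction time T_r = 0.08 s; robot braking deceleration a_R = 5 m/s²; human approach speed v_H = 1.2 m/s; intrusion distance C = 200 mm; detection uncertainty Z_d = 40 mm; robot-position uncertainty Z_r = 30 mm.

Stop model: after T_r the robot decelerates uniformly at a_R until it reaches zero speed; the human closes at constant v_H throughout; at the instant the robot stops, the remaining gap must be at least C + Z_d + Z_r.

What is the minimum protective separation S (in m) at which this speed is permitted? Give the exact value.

S_min = 6369/4000 m = 1.5922 m

T_s = v_R/a_R = (9/4)/5 = 0.4500 s
robot covers v_R·T_r = 2.2500·0.0800 = 0.1800 m before braking
braking distance = 2.2500²/(2·5.0000) = 0.5062 m
human over T_r+T_s: 1.2000·(0.0800+0.4500) = 0.6360 m
C+Z_d+Z_r = 0.2000+0.0400+0.0300 = 0.2700 m
S_min ≈ 0.1800+0.5062+0.6360+0.2700  ⇒  S_min = 6369/4000 m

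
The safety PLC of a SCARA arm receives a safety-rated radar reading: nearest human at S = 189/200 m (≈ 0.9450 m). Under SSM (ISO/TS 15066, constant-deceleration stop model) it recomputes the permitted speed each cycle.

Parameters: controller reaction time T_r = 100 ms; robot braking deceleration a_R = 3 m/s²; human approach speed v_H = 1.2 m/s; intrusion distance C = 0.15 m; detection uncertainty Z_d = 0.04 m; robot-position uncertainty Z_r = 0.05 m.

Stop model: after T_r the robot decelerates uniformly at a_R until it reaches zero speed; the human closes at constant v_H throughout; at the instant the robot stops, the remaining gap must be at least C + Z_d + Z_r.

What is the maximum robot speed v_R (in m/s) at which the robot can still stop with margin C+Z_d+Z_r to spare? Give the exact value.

quadratic (1/6)·v² + (1/2)·v + (-117/200) = 0
  disc = (1/2)² − 4·(1/6)·(-117/200) = 16/25 ; √disc = 4/5
  v_R = (−(1/2) + 4/5) / (2·(1/6)) = 9/10 m/s
check:
stop time T_s = (9/10)/3 = 0.3000 s
reaction-phase robot travel = 0.9000·0.1000 = 0.0900 m
braking distance = 0.9000²/(2·3.0000) = 0.1350 m
human over T_r+T_s: 1.2000·(0.1000+0.3000) = 0.4800 m
C+Z_d+Z_r = 0.1500+0.0400+0.0500 = 0.2400 m
sum ≈ 0.0900+0.1350+0.4800+0.2400 ≈ 0.9450 m = S ✓

v_R_max = 9/10 m/s = 0.9000 m/s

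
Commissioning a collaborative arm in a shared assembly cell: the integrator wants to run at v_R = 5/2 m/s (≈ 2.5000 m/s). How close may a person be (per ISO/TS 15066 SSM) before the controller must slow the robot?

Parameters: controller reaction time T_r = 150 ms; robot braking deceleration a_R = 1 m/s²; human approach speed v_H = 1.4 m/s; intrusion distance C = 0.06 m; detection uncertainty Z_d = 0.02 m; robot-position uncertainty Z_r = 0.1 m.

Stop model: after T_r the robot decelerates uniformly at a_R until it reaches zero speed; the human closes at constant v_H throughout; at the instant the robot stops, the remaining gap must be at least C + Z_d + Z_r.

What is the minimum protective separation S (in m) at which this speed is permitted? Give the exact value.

T_s = v_R/a_R = (5/2)/1 = 2.5000 s
reaction-phase robot travel = 2.5000·0.1500 = 0.3750 m
robot covers 2.5000·2.5000 − ½·1.0000·2.5000² = 3.1250 m while stopping
human over T_r+T_s: 1.4000·(0.1500+2.5000) = 3.7100 m
C+Z_d+Z_r = 0.0600+0.0200+0.1000 = 0.1800 m
S_min ≈ 0.3750+3.1250+3.7100+0.1800  ⇒  S_min = 739/100 m

S_min = 739/100 m = 7.3900 m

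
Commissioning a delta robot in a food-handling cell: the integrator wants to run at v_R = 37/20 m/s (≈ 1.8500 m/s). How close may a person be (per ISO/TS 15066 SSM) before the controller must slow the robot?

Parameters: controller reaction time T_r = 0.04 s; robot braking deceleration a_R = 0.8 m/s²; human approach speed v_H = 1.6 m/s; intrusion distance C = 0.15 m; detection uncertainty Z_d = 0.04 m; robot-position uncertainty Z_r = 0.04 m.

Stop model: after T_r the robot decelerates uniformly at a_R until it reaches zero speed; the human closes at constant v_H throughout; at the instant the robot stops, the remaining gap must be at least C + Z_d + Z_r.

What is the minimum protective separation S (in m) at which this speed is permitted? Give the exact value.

S_min = 99313/16000 m = 6.2071 m

stop time T_s = (37/20)/(4/5) = 2.3125 s
robot in T_r: 1.8500·0.0400 = 0.0740 m
braking distance = 1.8500²/(2·0.8000) = 2.1391 m
person approaches 1.6000·(0.0400+2.3125) = 3.7640 m
margins: 0.1500+0.0400+0.0400 = 0.2300 m
S_min ≈ 0.0740+2.1391+3.7640+0.2300  ⇒  S_min = 99313/16000 m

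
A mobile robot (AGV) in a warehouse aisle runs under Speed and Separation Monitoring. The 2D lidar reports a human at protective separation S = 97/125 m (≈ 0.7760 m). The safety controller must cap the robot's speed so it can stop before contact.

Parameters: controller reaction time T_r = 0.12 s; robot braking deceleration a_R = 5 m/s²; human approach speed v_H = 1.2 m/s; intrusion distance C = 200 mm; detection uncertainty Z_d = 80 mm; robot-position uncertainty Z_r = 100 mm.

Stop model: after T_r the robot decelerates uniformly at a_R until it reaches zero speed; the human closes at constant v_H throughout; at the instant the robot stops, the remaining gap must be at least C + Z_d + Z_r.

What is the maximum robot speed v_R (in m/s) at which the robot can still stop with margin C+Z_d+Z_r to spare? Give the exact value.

quadratic (1/10)·v² + (9/25)·v + (-63/250) = 0
  disc = (9/25)² − 4·(1/10)·(-63/250) = 144/625 ; √disc = 12/25
  v_R = (−(9/25) + 12/25) / (2·(1/10)) = 3/5 m/s
check:
braking lasts T_s = (3/5)/5 = 0.1200 s
robot covers v_R·T_r = 0.6000·0.1200 = 0.0720 m before braking
robot under decel: 0.6000²/(2·5.0000) = 0.0360 m
human closes 1.2000·0.2400 = 0.2880 m
C+Z_d+Z_r = 0.2000+0.0800+0.1000 = 0.3800 m
sum ≈ 0.0720+0.0360+0.2880+0.3800 ≈ 0.7760 m = S ✓

v_R_max = 3/5 m/s = 0.6000 m/s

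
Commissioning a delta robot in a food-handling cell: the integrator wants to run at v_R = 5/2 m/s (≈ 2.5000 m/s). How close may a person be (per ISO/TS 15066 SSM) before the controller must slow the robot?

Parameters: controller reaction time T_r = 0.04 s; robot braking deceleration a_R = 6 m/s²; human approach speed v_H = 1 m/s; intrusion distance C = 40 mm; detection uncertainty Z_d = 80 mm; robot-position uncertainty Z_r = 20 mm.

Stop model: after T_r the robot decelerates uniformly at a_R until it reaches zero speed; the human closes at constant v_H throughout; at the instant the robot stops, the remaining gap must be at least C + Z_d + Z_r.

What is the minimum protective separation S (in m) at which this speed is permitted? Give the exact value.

T_s = v_R/a_R = (5/2)/6 = 0.4167 s
robot covers v_R·T_r = 2.5000·0.0400 = 0.1000 m before braking
robot covers 2.5000·0.4167 − ½·6.0000·0.4167² = 0.5208 m while stopping
person approaches 1.0000·(0.0400+0.4167) = 0.4567 m
residual clearance needed = 0.0400+0.0800+0.0200 = 0.1400 m
S_min ≈ 0.1000+0.5208+0.4567+0.1400  ⇒  S_min = 487/400 m

S_min = 487/400 m = 1.2175 m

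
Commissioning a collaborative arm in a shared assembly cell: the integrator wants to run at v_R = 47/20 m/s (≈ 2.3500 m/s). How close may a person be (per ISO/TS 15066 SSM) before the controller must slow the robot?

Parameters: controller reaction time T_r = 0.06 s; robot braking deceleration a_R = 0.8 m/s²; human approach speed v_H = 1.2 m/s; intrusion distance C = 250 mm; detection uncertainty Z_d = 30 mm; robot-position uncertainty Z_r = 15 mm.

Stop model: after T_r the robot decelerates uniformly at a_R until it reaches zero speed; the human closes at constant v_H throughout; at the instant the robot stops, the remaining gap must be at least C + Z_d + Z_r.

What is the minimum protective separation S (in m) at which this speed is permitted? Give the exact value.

braking lasts T_s = (47/20)/(4/5) = 2.9375 s
reaction-phase robot travel = 2.3500·0.0600 = 0.1410 m
braking distance = 2.3500²/(2·0.8000) = 3.4516 m
human closes 1.2000·2.9975 = 3.5970 m
margins: 0.2500+0.0300+0.0150 = 0.2950 m
S_min ≈ 0.1410+3.4516+3.5970+0.2950  ⇒  S_min = 119753/16000 m

S_min = 119753/16000 m = 7.4846 m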